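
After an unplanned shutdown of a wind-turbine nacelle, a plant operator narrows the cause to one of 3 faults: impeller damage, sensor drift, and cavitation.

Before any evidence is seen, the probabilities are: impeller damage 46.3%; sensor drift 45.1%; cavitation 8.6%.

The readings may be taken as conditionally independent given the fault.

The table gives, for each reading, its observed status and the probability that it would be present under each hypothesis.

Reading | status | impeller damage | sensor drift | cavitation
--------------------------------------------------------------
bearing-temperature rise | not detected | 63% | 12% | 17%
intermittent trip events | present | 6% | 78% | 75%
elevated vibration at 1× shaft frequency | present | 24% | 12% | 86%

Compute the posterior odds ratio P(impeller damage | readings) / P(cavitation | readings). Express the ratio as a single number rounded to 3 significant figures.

0.0536

The normalizing constant cancels in an odds ratio, so compute prior × likelihood for the two hypotheses only (using 1 − P(present | H) for each absent reading):
  impeller damage: 0.463 × (1 − 0.63) × 0.06 × 0.24 = 0.0024669
  cavitation: 0.086 × (1 − 0.17) × 0.75 × 0.86 = 0.04604
Odds(impeller damage : cavitation) = 0.0024669 / 0.04604 ≈ 0.0536.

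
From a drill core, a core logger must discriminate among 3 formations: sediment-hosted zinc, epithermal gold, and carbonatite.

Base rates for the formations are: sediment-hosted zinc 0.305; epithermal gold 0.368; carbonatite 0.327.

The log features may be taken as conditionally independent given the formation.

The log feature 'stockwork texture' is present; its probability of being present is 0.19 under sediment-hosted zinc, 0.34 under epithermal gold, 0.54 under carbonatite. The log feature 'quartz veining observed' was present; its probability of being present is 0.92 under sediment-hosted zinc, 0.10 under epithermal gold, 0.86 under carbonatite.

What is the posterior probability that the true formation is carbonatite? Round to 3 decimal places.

0.698

Multiply each prior by the joint likelihood of the log feature pattern:
  sediment-hosted zinc: 0.305 × 0.19 × 0.92 = 0.053314
  epithermal gold: 0.368 × 0.34 × 0.10 = 0.012512
  carbonatite: 0.327 × 0.54 × 0.86 = 0.15186
Normalizing constant Z = 0.053314 + 0.012512 + 0.15186 = 0.21768.
P(carbonatite | evidence) = 0.15186 / 0.21768 ≈ 0.698.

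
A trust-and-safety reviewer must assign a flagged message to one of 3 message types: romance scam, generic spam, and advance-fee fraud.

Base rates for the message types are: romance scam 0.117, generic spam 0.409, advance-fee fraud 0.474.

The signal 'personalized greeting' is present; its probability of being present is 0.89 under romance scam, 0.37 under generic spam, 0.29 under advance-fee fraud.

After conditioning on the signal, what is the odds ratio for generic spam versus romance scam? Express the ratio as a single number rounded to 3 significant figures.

1.45

Unnormalized posterior weight (prior times the signal likelihood) for each of the two hypotheses:
  generic spam: 0.409 × 0.37 = 0.15133
  romance scam: 0.117 × 0.89 = 0.10413
Odds(generic spam : romance scam) = 0.15133 / 0.10413 ≈ 1.45.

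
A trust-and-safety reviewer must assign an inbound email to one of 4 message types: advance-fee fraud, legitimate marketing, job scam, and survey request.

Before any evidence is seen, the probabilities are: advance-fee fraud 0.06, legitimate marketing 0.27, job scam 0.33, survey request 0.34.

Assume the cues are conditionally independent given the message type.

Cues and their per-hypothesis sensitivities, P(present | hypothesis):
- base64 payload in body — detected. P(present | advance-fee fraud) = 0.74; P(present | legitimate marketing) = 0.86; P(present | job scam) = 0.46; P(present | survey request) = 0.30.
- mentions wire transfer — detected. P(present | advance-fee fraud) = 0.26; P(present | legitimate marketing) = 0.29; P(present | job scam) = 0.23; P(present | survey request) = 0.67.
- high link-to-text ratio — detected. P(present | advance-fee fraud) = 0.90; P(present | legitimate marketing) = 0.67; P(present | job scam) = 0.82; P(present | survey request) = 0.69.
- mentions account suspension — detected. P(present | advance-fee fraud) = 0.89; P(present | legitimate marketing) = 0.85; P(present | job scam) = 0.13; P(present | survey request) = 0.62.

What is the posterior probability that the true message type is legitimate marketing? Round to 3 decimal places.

For each hypothesis, the unnormalized posterior weight is prior × product of the cue likelihoods:
  advance-fee fraud: 0.06 × 0.74 × 0.26 × 0.90 × 0.89 = 0.0092467
  legitimate marketing: 0.27 × 0.86 × 0.29 × 0.67 × 0.85 = 0.038349
  job scam: 0.33 × 0.46 × 0.23 × 0.82 × 0.13 = 0.0037218
  survey request: 0.34 × 0.30 × 0.67 × 0.69 × 0.62 = 0.029236
The unnormalized weights sum to 0.080553.
P(legitimate marketing | evidence) = 0.038349 / 0.080553 ≈ 0.476.

0.476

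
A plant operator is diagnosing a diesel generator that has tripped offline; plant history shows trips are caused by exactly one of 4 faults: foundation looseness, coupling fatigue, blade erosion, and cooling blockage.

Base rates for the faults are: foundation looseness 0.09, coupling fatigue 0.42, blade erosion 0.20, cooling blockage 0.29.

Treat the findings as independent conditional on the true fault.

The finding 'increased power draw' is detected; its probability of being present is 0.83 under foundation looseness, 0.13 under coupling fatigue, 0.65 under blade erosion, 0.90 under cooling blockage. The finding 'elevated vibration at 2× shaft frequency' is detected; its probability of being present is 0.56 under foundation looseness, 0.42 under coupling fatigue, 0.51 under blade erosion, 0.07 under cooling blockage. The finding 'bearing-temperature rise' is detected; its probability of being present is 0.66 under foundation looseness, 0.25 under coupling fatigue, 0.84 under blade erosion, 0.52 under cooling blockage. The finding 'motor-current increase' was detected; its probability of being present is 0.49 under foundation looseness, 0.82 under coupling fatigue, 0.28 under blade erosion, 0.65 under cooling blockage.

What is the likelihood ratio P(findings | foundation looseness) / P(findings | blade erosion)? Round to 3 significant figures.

Joint likelihood of the evidence pattern under each hypothesis:
  foundation looseness: 0.83 × 0.56 × 0.66 × 0.49 = 0.15032
  blade erosion: 0.65 × 0.51 × 0.84 × 0.28 = 0.077969
Bayes factor = 0.15032 / 0.077969 ≈ 1.93

1.93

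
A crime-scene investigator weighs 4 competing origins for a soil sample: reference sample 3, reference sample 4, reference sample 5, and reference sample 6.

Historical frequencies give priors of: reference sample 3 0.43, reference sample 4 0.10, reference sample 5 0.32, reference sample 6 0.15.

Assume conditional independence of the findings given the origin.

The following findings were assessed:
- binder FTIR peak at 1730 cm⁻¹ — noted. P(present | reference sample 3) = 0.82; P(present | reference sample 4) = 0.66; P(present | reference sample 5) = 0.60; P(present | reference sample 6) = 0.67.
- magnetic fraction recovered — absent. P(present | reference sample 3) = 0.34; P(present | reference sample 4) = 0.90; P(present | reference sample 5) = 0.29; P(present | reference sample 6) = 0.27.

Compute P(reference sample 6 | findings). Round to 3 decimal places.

0.163

For each hypothesis, the unnormalized posterior weight is prior × product of the finding likelihoods (using 1 − P(present | H) for each absent finding):
  reference sample 3: 0.43 × 0.82 × (1 − 0.34) = 0.23272
  reference sample 4: 0.10 × 0.66 × (1 − 0.90) = 0.0066
  reference sample 5: 0.32 × 0.60 × (1 − 0.29) = 0.13632
  reference sample 6: 0.15 × 0.67 × (1 − 0.27) = 0.073365
Marginal likelihood of the evidence = 0.449.
P(reference sample 6 | evidence) = 0.073365 / 0.449 ≈ 0.163.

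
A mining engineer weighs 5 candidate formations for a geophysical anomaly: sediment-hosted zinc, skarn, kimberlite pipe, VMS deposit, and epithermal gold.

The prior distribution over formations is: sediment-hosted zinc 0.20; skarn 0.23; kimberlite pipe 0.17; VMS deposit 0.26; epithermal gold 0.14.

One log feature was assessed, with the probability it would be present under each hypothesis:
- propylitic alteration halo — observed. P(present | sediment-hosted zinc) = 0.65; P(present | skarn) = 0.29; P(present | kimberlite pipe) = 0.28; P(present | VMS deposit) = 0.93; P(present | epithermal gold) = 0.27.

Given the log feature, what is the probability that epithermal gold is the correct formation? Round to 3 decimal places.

0.072

For each hypothesis, the unnormalized posterior weight is prior × likelihood:
  sediment-hosted zinc: 0.20 × 0.65 = 0.13
  skarn: 0.23 × 0.29 = 0.0667
  kimberlite pipe: 0.17 × 0.28 = 0.0476
  VMS deposit: 0.26 × 0.93 = 0.2418
  epithermal gold: 0.14 × 0.27 = 0.0378
The unnormalized weights sum to 0.5239.
P(epithermal gold | evidence) = 0.0378 / 0.5239 ≈ 0.072.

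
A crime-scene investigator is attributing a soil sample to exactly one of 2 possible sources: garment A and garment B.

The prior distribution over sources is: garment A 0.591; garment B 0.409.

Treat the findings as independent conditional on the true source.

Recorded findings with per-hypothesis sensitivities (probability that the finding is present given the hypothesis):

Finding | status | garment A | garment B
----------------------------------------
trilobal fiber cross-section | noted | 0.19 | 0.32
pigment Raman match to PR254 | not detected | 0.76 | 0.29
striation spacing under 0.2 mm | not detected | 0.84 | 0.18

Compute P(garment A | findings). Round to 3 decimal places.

By Bayes' rule with conditional independence, the unnormalized weight for each hypothesis is prior × ∏ likelihoods (using 1 − P(present | H) for each absent finding):
  garment A: 0.591 × 0.19 × (1 − 0.76) × (1 − 0.84) = 0.0043119
  garment B: 0.409 × 0.32 × (1 − 0.29) × (1 − 0.18) = 0.076198
Marginal likelihood of the evidence = 0.08051.
P(garment A | evidence) = 0.0043119 / 0.08051 ≈ 0.054.

0.054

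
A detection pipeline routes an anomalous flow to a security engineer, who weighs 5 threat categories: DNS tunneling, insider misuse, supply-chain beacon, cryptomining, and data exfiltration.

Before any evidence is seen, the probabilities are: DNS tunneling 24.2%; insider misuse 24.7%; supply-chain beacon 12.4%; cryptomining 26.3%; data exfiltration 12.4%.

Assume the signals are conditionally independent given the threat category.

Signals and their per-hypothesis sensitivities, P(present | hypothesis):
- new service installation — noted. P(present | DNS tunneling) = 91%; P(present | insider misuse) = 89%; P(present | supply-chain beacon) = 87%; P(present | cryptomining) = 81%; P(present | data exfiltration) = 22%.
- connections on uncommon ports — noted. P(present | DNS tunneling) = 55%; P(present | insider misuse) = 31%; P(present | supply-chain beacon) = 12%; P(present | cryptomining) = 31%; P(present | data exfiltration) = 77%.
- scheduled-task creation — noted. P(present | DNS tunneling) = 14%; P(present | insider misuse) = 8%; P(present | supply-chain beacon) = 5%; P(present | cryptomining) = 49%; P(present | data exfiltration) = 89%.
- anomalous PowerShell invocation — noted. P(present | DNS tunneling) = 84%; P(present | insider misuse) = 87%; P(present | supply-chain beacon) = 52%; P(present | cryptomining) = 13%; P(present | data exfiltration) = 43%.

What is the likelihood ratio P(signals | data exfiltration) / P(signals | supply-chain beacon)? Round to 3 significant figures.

Joint likelihood of the signal pattern under each hypothesis:
  data exfiltration: 0.22 × 0.77 × 0.89 × 0.43 = 0.064829
  supply-chain beacon: 0.87 × 0.12 × 0.05 × 0.52 = 0.0027144
Bayes factor = 0.064829 / 0.0027144 ≈ 23.9

23.9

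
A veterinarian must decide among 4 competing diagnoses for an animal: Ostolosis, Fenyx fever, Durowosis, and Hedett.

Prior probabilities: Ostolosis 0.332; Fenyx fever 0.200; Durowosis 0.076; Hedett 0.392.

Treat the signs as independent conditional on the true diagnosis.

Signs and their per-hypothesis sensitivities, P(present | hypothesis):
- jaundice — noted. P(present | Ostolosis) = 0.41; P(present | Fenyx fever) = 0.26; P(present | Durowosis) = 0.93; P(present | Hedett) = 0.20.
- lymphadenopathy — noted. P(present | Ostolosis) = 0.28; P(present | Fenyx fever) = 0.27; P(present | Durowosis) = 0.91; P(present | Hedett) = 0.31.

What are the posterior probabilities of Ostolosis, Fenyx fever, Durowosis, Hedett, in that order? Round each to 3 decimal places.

By Bayes' rule with conditional independence, the unnormalized weight for each hypothesis is prior × ∏ likelihoods:
  Ostolosis: 0.332 × 0.41 × 0.28 = 0.038114
  Fenyx fever: 0.200 × 0.26 × 0.27 = 0.01404
  Durowosis: 0.076 × 0.93 × 0.91 = 0.064319
  Hedett: 0.392 × 0.20 × 0.31 = 0.024304
Normalizing constant Z = 0.038114 + 0.01404 + 0.064319 + 0.024304 = 0.14078.
P(Ostolosis | evidence) = 0.038114 / 0.14078 ≈ 0.271
P(Fenyx fever | evidence) = 0.01404 / 0.14078 ≈ 0.100
P(Durowosis | evidence) = 0.064319 / 0.14078 ≈ 0.457
P(Hedett | evidence) = 0.024304 / 0.14078 ≈ 0.173

0.271, 0.100, 0.457, 0.173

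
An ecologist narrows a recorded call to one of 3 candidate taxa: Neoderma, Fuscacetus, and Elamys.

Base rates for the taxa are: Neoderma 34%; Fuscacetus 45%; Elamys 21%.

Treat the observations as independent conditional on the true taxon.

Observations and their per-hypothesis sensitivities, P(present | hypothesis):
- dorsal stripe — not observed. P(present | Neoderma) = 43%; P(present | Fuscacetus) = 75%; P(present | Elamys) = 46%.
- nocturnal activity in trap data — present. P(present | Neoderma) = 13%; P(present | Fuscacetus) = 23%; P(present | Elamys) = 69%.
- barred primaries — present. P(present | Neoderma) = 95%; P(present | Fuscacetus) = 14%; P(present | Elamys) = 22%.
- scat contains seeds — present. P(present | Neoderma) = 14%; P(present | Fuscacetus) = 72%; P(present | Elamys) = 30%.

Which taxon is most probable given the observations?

By Bayes' rule with conditional independence, the unnormalized weight for each hypothesis is prior × ∏ likelihoods (using 1 − P(present | H) for each absent observation):
  Neoderma: 0.34 × (1 − 0.43) × 0.13 × 0.95 × 0.14 = 0.0033508
  Fuscacetus: 0.45 × (1 − 0.75) × 0.23 × 0.14 × 0.72 = 0.0026082
  Elamys: 0.21 × (1 − 0.46) × 0.69 × 0.22 × 0.30 = 0.0051642
The unnormalized weights sum to 0.011123.
P(Neoderma | evidence) ≈ 0.0033508 / 0.011123 ≈ 0.301
P(Fuscacetus | evidence) ≈ 0.0026082 / 0.011123 ≈ 0.234
P(Elamys | evidence) ≈ 0.0051642 / 0.011123 ≈ 0.464
The largest is 0.464, so Elamys is most probable.

Elamys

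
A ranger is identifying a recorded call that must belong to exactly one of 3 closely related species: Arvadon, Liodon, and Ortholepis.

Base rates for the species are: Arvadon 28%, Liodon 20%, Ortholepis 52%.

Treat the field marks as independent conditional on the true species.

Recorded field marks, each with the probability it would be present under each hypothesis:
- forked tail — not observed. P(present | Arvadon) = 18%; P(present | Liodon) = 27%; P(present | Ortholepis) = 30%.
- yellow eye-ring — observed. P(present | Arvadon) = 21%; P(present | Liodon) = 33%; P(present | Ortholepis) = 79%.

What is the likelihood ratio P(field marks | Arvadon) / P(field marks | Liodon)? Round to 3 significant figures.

The Bayes factor is the ratio of the joint likelihoods of the field mark pattern under the two hypotheses (using 1 − P(present | H) for each absent field mark).
  Arvadon: (1 − 0.18) × 0.21 = 0.1722
  Liodon: (1 − 0.27) × 0.33 = 0.2409
Bayes factor = 0.1722 / 0.2409 ≈ 0.715

0.715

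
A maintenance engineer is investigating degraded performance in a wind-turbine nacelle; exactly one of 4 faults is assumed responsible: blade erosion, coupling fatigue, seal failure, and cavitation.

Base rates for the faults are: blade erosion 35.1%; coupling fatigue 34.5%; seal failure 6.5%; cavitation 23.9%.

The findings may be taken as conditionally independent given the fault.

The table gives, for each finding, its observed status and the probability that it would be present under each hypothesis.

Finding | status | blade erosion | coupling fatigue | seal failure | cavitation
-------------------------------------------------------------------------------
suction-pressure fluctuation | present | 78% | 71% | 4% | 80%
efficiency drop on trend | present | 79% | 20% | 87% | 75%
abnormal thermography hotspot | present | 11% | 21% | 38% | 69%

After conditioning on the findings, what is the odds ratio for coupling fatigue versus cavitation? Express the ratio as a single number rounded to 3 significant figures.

The normalizing constant cancels in an odds ratio, so compute prior × likelihood for the two hypotheses only:
  coupling fatigue: 0.345 × 0.71 × 0.20 × 0.21 = 0.010288
  cavitation: 0.239 × 0.80 × 0.75 × 0.69 = 0.098946
Posterior odds = 0.010288 / 0.098946 ≈ 0.104.

0.104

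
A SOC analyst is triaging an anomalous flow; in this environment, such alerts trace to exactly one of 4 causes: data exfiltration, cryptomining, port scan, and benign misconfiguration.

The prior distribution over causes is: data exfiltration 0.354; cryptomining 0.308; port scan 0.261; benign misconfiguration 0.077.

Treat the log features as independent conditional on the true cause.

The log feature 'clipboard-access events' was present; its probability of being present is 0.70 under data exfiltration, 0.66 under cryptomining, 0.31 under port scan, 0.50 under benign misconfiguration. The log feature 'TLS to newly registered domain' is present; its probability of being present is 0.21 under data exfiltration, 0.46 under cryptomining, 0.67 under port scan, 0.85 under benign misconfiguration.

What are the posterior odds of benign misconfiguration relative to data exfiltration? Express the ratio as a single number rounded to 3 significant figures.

0.629

Posterior odds equal prior odds times the likelihood ratio; only the two competing hypotheses matter.
  benign misconfiguration: 0.077 × 0.50 × 0.85 = 0.032725
  data exfiltration: 0.354 × 0.70 × 0.21 = 0.052038
Odds(benign misconfiguration : data exfiltration) = 0.032725 / 0.052038 ≈ 0.629.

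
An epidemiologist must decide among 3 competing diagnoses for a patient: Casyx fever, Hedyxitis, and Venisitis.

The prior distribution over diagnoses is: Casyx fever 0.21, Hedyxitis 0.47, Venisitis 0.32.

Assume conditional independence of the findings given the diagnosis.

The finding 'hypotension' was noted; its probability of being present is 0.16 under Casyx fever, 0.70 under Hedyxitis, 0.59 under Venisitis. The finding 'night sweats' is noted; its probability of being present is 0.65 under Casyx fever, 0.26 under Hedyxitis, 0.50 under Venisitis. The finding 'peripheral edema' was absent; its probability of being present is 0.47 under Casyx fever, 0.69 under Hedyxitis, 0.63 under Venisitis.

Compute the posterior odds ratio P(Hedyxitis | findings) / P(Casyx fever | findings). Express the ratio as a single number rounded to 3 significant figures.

2.29

Posterior odds equal prior odds times the likelihood ratio; only the two competing hypotheses matter (using 1 − P(present | H) for each absent finding).
  Hedyxitis: 0.47 × 0.70 × 0.26 × (1 − 0.69) = 0.026517
  Casyx fever: 0.21 × 0.16 × 0.65 × (1 − 0.47) = 0.011575
Posterior odds = 0.026517 / 0.011575 ≈ 2.29.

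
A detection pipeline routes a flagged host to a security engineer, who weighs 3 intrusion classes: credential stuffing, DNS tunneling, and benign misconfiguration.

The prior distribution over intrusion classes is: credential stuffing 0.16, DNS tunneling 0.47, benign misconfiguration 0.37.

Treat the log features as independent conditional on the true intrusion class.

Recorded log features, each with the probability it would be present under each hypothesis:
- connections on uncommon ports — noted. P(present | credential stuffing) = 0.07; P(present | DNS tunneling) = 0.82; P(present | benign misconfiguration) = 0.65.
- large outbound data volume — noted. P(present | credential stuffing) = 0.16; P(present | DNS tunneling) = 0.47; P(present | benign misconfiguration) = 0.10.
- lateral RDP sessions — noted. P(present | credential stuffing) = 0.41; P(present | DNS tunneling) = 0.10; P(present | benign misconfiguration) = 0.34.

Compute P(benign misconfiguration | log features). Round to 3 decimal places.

Multiply each prior by the joint likelihood of the log feature pattern:
  credential stuffing: 0.16 × 0.07 × 0.16 × 0.41 = 0.00073472
  DNS tunneling: 0.47 × 0.82 × 0.47 × 0.10 = 0.018114
  benign misconfiguration: 0.37 × 0.65 × 0.10 × 0.34 = 0.008177
Normalizing constant Z = 0.00073472 + 0.018114 + 0.008177 = 0.027026.
P(benign misconfiguration | evidence) = 0.008177 / 0.027026 ≈ 0.303.

0.303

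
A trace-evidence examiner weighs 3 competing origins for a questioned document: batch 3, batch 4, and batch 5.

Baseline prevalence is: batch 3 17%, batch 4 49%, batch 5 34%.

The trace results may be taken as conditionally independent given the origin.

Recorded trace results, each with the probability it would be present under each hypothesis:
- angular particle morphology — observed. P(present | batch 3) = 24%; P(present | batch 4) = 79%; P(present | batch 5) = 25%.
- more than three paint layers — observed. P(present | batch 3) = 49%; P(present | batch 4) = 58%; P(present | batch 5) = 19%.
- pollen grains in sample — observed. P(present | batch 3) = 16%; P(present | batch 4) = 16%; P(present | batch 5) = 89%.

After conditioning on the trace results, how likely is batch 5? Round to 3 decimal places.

0.269

Multiply each prior by the joint likelihood of the trace result pattern:
  batch 3: 0.17 × 0.24 × 0.49 × 0.16 = 0.0031987
  batch 4: 0.49 × 0.79 × 0.58 × 0.16 = 0.035923
  batch 5: 0.34 × 0.25 × 0.19 × 0.89 = 0.014374
Normalizing constant Z = 0.0031987 + 0.035923 + 0.014374 = 0.053495.
P(batch 5 | evidence) = 0.014374 / 0.053495 ≈ 0.269.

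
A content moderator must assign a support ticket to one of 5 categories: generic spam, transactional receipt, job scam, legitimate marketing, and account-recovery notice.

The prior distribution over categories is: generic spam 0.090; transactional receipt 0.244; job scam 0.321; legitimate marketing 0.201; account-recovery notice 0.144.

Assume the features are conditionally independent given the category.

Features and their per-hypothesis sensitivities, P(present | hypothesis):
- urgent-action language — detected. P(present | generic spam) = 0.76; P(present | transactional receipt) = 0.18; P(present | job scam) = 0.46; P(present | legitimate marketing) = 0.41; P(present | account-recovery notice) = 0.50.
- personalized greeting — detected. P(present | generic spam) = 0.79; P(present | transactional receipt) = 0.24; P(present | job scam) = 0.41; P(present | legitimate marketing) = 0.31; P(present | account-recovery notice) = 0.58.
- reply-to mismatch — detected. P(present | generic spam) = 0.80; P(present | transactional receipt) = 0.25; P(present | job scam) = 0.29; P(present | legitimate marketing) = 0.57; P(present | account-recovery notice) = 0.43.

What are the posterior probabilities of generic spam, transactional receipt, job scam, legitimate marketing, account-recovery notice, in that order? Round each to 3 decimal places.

For each hypothesis, the unnormalized posterior weight is prior × product of the feature likelihoods:
  generic spam: 0.090 × 0.76 × 0.79 × 0.80 = 0.043229
  transactional receipt: 0.244 × 0.18 × 0.24 × 0.25 = 0.0026352
  job scam: 0.321 × 0.46 × 0.41 × 0.29 = 0.017557
  legitimate marketing: 0.201 × 0.41 × 0.31 × 0.57 = 0.014562
  account-recovery notice: 0.144 × 0.50 × 0.58 × 0.43 = 0.017957
Marginal likelihood of the evidence = 0.095939.
P(generic spam | evidence) = 0.043229 / 0.095939 ≈ 0.451
P(transactional receipt | evidence) = 0.0026352 / 0.095939 ≈ 0.027
P(job scam | evidence) = 0.017557 / 0.095939 ≈ 0.183
P(legitimate marketing | evidence) = 0.014562 / 0.095939 ≈ 0.152
P(account-recovery notice | evidence) = 0.017957 / 0.095939 ≈ 0.187

0.451, 0.027, 0.183, 0.152, 0.187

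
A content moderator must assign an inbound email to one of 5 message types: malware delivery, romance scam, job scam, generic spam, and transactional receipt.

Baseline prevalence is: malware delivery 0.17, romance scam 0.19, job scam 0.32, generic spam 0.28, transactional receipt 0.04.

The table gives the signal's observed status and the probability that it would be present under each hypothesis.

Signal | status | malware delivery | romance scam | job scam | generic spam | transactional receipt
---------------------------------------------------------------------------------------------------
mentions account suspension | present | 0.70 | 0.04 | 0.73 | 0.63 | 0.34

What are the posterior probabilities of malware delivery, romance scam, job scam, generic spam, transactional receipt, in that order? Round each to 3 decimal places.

Multiply each prior by the likelihood of the signal:
  malware delivery: 0.17 × 0.70 = 0.119
  romance scam: 0.19 × 0.04 = 0.0076
  job scam: 0.32 × 0.73 = 0.2336
  generic spam: 0.28 × 0.63 = 0.1764
  transactional receipt: 0.04 × 0.34 = 0.0136
Marginal likelihood of the evidence = 0.5502.
P(malware delivery | evidence) = 0.119 / 0.5502 ≈ 0.216
P(romance scam | evidence) = 0.0076 / 0.5502 ≈ 0.014
P(job scam | evidence) = 0.2336 / 0.5502 ≈ 0.425
P(generic spam | evidence) = 0.1764 / 0.5502 ≈ 0.321
P(transactional receipt | evidence) = 0.0136 / 0.5502 ≈ 0.025

0.216, 0.014, 0.425, 0.321, 0.025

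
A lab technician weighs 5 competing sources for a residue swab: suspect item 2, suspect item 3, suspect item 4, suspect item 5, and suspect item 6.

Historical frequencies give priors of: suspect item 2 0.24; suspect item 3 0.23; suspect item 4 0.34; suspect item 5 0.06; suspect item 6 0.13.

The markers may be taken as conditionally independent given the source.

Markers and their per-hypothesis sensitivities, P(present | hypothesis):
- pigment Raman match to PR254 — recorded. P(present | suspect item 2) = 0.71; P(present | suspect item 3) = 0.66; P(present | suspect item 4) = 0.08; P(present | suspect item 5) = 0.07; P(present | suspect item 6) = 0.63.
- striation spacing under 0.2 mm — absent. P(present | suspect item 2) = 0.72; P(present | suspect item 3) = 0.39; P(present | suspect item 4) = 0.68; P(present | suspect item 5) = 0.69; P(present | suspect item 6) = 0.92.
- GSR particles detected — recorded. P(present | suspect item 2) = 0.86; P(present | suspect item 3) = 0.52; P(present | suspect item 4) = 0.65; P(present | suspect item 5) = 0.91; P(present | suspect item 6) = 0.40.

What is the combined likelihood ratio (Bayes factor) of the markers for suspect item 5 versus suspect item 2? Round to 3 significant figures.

0.116

Take the product of per-marker likelihoods under each hypothesis (using 1 − P(present | H) for each absent marker), then divide.
  suspect item 5: 0.07 × (1 − 0.69) × 0.91 = 0.019747
  suspect item 2: 0.71 × (1 − 0.72) × 0.86 = 0.17097
Bayes factor = 0.019747 / 0.17097 ≈ 0.116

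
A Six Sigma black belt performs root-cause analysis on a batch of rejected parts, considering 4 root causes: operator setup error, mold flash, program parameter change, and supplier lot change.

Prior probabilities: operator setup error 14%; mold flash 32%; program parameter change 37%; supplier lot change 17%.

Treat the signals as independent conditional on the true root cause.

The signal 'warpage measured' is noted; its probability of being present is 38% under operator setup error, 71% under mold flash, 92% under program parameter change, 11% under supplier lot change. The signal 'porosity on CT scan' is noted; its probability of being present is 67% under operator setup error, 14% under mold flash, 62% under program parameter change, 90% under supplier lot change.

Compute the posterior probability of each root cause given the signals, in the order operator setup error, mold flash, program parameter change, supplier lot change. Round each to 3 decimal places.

0.121, 0.108, 0.715, 0.057

By Bayes' rule with conditional independence, the unnormalized weight for each hypothesis is prior × ∏ likelihoods:
  operator setup error: 0.14 × 0.38 × 0.67 = 0.035644
  mold flash: 0.32 × 0.71 × 0.14 = 0.031808
  program parameter change: 0.37 × 0.92 × 0.62 = 0.21105
  supplier lot change: 0.17 × 0.11 × 0.90 = 0.01683
The unnormalized weights sum to 0.29533.
P(operator setup error | evidence) = 0.035644 / 0.29533 ≈ 0.121
P(mold flash | evidence) = 0.031808 / 0.29533 ≈ 0.108
P(program parameter change | evidence) = 0.21105 / 0.29533 ≈ 0.715
P(supplier lot change | evidence) = 0.01683 / 0.29533 ≈ 0.057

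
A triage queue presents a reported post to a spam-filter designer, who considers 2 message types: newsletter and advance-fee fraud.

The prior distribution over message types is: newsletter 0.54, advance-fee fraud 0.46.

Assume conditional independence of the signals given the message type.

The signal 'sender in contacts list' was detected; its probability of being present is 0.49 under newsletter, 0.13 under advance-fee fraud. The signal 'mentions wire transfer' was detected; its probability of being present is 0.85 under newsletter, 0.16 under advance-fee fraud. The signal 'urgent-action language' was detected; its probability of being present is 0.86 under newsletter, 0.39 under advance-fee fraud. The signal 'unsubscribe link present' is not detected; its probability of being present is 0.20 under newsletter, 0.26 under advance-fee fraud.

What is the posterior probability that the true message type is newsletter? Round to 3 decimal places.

By Bayes' rule with conditional independence, the unnormalized weight for each hypothesis is prior × ∏ likelihoods (using 1 − P(present | H) for each absent signal):
  newsletter: 0.54 × 0.49 × 0.85 × 0.86 × (1 − 0.20) = 0.15474
  advance-fee fraud: 0.46 × 0.13 × 0.16 × 0.39 × (1 − 0.26) = 0.0027613
Marginal likelihood of the evidence = 0.1575.
P(newsletter | evidence) = 0.15474 / 0.1575 ≈ 0.982.

0.982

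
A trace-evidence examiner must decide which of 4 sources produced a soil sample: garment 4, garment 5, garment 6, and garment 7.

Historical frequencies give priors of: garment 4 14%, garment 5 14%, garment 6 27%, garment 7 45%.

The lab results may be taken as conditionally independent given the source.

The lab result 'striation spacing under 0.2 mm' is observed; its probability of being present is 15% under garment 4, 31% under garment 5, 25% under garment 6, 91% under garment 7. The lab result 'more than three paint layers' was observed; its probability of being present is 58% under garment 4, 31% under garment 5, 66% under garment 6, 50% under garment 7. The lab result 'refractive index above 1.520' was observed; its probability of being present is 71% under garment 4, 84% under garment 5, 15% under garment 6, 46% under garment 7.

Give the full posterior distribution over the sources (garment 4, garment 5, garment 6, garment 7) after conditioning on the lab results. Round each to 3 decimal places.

By Bayes' rule with conditional independence, the unnormalized weight for each hypothesis is prior × ∏ likelihoods:
  garment 4: 0.14 × 0.15 × 0.58 × 0.71 = 0.0086478
  garment 5: 0.14 × 0.31 × 0.31 × 0.84 = 0.011301
  garment 6: 0.27 × 0.25 × 0.66 × 0.15 = 0.0066825
  garment 7: 0.45 × 0.91 × 0.50 × 0.46 = 0.094185
Marginal likelihood of the evidence = 0.12082.
P(garment 4 | evidence) = 0.0086478 / 0.12082 ≈ 0.072
P(garment 5 | evidence) = 0.011301 / 0.12082 ≈ 0.094
P(garment 6 | evidence) = 0.0066825 / 0.12082 ≈ 0.055
P(garment 7 | evidence) = 0.094185 / 0.12082 ≈ 0.780

0.072, 0.094, 0.055, 0.780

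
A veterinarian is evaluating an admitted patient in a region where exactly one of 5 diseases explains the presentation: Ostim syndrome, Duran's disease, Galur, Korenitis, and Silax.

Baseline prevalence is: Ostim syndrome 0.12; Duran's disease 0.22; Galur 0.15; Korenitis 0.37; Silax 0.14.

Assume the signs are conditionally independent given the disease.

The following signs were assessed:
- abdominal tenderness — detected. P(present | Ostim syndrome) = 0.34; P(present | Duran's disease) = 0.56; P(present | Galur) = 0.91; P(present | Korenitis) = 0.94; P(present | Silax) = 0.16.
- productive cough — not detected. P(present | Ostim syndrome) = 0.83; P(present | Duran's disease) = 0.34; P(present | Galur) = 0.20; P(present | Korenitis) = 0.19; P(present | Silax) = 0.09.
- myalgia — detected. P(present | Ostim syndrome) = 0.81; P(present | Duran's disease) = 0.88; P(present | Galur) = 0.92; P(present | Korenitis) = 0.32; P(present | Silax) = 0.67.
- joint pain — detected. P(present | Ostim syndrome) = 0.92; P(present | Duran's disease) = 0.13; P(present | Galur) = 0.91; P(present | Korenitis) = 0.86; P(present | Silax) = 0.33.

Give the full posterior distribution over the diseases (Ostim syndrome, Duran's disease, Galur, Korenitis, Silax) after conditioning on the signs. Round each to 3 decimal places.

0.028, 0.049, 0.486, 0.413, 0.024

By Bayes' rule with conditional independence, the unnormalized weight for each hypothesis is prior × ∏ likelihoods (using 1 − P(present | H) for each absent sign):
  Ostim syndrome: 0.12 × 0.34 × (1 − 0.83) × 0.81 × 0.92 = 0.0051687
  Duran's disease: 0.22 × 0.56 × (1 − 0.34) × 0.88 × 0.13 = 0.0093021
  Galur: 0.15 × 0.91 × (1 − 0.20) × 0.92 × 0.91 = 0.091422
  Korenitis: 0.37 × 0.94 × (1 − 0.19) × 0.32 × 0.86 = 0.077529
  Silax: 0.14 × 0.16 × (1 − 0.09) × 0.67 × 0.33 = 0.0045069
The unnormalized weights sum to 0.18793.
P(Ostim syndrome | evidence) = 0.0051687 / 0.18793 ≈ 0.028
P(Duran's disease | evidence) = 0.0093021 / 0.18793 ≈ 0.049
P(Galur | evidence) = 0.091422 / 0.18793 ≈ 0.486
P(Korenitis | evidence) = 0.077529 / 0.18793 ≈ 0.413
P(Silax | evidence) = 0.0045069 / 0.18793 ≈ 0.024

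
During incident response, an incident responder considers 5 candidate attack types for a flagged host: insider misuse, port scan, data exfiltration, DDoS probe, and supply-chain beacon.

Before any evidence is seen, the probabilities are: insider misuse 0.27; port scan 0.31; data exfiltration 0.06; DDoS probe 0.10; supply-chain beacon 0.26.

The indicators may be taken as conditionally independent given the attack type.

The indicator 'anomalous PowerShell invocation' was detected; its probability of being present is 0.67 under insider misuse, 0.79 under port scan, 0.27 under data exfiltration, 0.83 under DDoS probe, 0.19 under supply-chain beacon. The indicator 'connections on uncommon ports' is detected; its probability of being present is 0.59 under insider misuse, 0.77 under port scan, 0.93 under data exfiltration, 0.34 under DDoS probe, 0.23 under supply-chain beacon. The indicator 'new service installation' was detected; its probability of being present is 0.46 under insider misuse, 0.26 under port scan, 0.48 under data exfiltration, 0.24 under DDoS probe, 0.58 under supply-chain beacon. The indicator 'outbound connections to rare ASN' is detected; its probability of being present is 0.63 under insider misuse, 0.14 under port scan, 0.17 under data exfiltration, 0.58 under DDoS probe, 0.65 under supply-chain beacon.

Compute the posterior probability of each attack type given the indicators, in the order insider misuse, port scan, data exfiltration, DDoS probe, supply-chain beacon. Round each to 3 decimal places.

Multiply each prior by the joint likelihood of the indicator pattern:
  insider misuse: 0.27 × 0.67 × 0.59 × 0.46 × 0.63 = 0.030931
  port scan: 0.31 × 0.79 × 0.77 × 0.26 × 0.14 = 0.0068641
  data exfiltration: 0.06 × 0.27 × 0.93 × 0.48 × 0.17 = 0.0012294
  DDoS probe: 0.10 × 0.83 × 0.34 × 0.24 × 0.58 = 0.0039282
  supply-chain beacon: 0.26 × 0.19 × 0.23 × 0.58 × 0.65 = 0.0042835
The unnormalized weights sum to 0.047236.
P(insider misuse | evidence) = 0.030931 / 0.047236 ≈ 0.655
P(port scan | evidence) = 0.0068641 / 0.047236 ≈ 0.145
P(data exfiltration | evidence) = 0.0012294 / 0.047236 ≈ 0.026
P(DDoS probe | evidence) = 0.0039282 / 0.047236 ≈ 0.083
P(supply-chain beacon | evidence) = 0.0042835 / 0.047236 ≈ 0.091

0.655, 0.145, 0.026, 0.083, 0.091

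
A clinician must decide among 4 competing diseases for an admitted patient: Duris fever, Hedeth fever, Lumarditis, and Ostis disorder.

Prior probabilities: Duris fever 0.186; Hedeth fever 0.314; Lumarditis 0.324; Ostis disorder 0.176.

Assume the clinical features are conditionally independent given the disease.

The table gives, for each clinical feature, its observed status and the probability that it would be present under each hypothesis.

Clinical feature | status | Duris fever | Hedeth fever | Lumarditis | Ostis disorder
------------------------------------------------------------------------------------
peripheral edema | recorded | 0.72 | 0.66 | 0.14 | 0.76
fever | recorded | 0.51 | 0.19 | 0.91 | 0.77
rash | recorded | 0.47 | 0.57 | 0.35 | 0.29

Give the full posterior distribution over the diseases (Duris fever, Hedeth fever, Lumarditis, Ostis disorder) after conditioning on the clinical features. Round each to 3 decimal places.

0.325, 0.227, 0.146, 0.302

For each hypothesis, the unnormalized posterior weight is prior × product of the clinical feature likelihoods:
  Duris fever: 0.186 × 0.72 × 0.51 × 0.47 = 0.032101
  Hedeth fever: 0.314 × 0.66 × 0.19 × 0.57 = 0.022444
  Lumarditis: 0.324 × 0.14 × 0.91 × 0.35 = 0.014447
  Ostis disorder: 0.176 × 0.76 × 0.77 × 0.29 = 0.029869
The unnormalized weights sum to 0.09886.
P(Duris fever | evidence) = 0.032101 / 0.09886 ≈ 0.325
P(Hedeth fever | evidence) = 0.022444 / 0.09886 ≈ 0.227
P(Lumarditis | evidence) = 0.014447 / 0.09886 ≈ 0.146
P(Ostis disorder | evidence) = 0.029869 / 0.09886 ≈ 0.302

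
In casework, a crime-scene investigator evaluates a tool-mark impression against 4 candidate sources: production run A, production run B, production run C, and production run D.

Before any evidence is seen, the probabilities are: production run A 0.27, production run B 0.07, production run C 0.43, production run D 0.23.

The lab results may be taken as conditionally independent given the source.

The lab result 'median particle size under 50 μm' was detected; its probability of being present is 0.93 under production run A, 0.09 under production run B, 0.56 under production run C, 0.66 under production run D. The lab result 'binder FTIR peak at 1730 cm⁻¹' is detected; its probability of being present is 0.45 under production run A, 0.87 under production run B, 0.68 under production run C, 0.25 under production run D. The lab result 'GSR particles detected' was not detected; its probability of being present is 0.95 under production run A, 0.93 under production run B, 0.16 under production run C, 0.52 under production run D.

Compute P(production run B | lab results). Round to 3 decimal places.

0.002

By Bayes' rule with conditional independence, the unnormalized weight for each hypothesis is prior × ∏ likelihoods (using 1 − P(present | H) for each absent lab result):
  production run A: 0.27 × 0.93 × 0.45 × (1 − 0.95) = 0.0056498
  production run B: 0.07 × 0.09 × 0.87 × (1 − 0.93) = 0.00038367
  production run C: 0.43 × 0.56 × 0.68 × (1 − 0.16) = 0.13754
  production run D: 0.23 × 0.66 × 0.25 × (1 − 0.52) = 0.018216
Normalizing constant Z = 0.0056498 + 0.00038367 + 0.13754 + 0.018216 = 0.16179.
P(production run B | evidence) = 0.00038367 / 0.16179 ≈ 0.002.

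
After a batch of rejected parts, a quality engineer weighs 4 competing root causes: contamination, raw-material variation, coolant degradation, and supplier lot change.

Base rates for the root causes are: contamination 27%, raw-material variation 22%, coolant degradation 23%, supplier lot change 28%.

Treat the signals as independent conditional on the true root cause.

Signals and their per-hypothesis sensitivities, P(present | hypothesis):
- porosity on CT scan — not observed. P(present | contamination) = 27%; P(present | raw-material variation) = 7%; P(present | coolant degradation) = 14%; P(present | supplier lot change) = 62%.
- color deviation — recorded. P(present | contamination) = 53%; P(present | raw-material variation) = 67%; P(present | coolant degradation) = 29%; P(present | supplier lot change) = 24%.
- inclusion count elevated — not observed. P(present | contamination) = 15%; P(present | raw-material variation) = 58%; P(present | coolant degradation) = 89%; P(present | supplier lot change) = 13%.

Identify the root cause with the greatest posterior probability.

For each hypothesis, the unnormalized posterior weight is prior × product of the signal likelihoods (using 1 − P(present | H) for each absent signal):
  contamination: 0.27 × (1 − 0.27) × 0.53 × (1 − 0.15) = 0.088794
  raw-material variation: 0.22 × (1 − 0.07) × 0.67 × (1 − 0.58) = 0.057574
  coolant degradation: 0.23 × (1 − 0.14) × 0.29 × (1 − 0.89) = 0.0063098
  supplier lot change: 0.28 × (1 − 0.62) × 0.24 × (1 − 0.13) = 0.022216
The unnormalized weights sum to 0.17489.
P(contamination | evidence) ≈ 0.088794 / 0.17489 ≈ 0.508
P(raw-material variation | evidence) ≈ 0.057574 / 0.17489 ≈ 0.329
P(coolant degradation | evidence) ≈ 0.0063098 / 0.17489 ≈ 0.036
P(supplier lot change | evidence) ≈ 0.022216 / 0.17489 ≈ 0.127
The largest is 0.508, so contamination is most probable.

contamination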